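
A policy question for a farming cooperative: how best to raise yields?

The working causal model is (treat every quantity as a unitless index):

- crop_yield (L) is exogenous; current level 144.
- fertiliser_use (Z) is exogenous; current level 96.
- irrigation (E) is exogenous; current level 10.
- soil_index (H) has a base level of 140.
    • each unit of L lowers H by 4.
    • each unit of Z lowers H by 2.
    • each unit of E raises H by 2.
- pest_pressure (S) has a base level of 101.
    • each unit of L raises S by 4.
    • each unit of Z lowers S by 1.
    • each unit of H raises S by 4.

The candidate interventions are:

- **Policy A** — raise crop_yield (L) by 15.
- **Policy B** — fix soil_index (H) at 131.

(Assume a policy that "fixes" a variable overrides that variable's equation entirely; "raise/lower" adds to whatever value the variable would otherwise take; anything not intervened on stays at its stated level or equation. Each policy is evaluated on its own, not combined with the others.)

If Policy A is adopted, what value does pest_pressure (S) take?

-2031

Policy A (L + 15):
  L = 144 + 15 = 159
  Z = 96
  E = 10
  H = 140 − 4·159 − 2·96 + 2·10 = -668
  S = 101 + 4·159 − 96 + 4·(-668) = -2031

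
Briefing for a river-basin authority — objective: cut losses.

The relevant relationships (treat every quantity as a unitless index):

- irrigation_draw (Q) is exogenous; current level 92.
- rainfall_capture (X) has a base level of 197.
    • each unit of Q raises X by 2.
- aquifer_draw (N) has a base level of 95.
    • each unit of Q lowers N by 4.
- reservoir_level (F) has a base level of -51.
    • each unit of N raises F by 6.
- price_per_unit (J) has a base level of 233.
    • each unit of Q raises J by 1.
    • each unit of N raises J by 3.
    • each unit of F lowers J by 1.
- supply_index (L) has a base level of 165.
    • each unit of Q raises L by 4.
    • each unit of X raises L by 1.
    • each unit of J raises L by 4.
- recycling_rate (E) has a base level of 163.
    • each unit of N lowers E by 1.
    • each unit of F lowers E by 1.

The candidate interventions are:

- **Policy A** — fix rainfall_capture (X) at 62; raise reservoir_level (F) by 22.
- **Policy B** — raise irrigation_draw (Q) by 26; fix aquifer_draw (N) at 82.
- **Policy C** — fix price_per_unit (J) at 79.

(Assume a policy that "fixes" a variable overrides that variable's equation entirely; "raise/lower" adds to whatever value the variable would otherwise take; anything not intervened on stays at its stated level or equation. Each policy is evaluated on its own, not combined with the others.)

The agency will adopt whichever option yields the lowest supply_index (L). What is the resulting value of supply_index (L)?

1230

Policy A (X := 62, F + 22):
  Q = 92
  X = 62
  N = 95 − 4·92 = -273
  F = -51 + 6·(-273) (+22 from intervention) = -1667
  J = 233 + 92 + 3·(-273) − (-1667) = 1173
  L = 165 + 4·92 + 62 + 4·1173 = 5287
Policy B (Q + 26, N := 82):
  Q = 92 + 26 = 118
  X = 197 + 2·118 = 433
  N = 82
  F = -51 + 6·82 = 441
  J = 233 + 118 + 3·82 − 441 = 156
  L = 165 + 4·118 + 433 + 4·156 = 1694
Policy C (J := 79):
  Q = 92
  X = 197 + 2·92 = 381
  N = 95 − 4·92 = -273
  F = -51 + 6·(-273) = -1689
  J = 79
  L = 165 + 4·92 + 381 + 4·79 = 1230
Comparing — Policy A: L=5287, Policy B: L=1694, Policy C: L=1230. Lowest is 1230 (Policy C).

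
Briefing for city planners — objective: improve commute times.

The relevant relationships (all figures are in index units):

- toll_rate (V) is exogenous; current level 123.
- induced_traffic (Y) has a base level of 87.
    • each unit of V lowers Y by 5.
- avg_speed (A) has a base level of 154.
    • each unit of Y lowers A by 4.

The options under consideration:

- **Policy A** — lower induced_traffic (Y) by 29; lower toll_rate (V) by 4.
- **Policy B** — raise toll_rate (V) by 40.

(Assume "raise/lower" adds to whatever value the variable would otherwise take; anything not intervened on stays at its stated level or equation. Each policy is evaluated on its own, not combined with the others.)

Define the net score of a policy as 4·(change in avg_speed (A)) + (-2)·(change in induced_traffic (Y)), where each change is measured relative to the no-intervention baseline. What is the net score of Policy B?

3600

Baseline:
  V = 123
  Y = 87 − 5·123 = -528
  A = 154 − 4·(-528) = 2266
Policy B (V + 40):
  V = 123 + 40 = 163
  Y = 87 − 5·163 = -728
  A = 154 − 4·(-728) = 3066
ΔA = 3066 − 2266 = 800; ΔY = -728 − (-528) = -200
Score = 4·800 + (-2)·(-200) = 3600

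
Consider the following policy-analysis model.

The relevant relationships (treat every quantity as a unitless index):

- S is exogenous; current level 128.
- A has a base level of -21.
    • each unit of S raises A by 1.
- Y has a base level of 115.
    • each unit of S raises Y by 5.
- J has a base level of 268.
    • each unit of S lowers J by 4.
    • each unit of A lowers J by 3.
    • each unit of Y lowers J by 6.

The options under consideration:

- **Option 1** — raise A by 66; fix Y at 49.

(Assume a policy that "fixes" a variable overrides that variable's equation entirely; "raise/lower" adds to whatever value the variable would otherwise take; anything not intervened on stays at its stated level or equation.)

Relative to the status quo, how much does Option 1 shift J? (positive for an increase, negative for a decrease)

4038

Baseline:
  S = 128
  A = -21 + 128 = 107
  Y = 115 + 5·128 = 755
  J = 268 − 4·128 − 3·107 − 6·755 = -5095
Option 1 (A + 66, Y := 49):
  S = 128
  A = -21 + 128 (+66 from intervention) = 173
  Y = 49
  J = 268 − 4·128 − 3·173 − 6·49 = -1057
Change in J: -1057 − (-5095) = 4038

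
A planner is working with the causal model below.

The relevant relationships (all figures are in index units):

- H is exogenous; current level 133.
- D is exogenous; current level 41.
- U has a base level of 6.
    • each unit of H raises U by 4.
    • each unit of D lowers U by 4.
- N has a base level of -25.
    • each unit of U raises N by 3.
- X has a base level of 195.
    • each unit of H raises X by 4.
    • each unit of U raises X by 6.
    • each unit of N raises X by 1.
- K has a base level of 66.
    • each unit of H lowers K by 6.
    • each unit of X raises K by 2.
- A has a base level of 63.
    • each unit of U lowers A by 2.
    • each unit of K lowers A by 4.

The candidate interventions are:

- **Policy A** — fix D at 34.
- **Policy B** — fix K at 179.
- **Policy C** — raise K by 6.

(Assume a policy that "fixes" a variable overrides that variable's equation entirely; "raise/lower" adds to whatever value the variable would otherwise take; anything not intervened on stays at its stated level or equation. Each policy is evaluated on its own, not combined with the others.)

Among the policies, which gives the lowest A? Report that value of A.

-32373

Policy A (D := 34):
  H = 133
  D = 34
  U = 6 + 4·133 − 4·34 = 402
  N = -25 + 3·402 = 1181
  X = 195 + 4·133 + 6·402 + 1181 = 4320
  K = 66 − 6·133 + 2·4320 = 7908
  A = 63 − 2·402 − 4·7908 = -32373
Policy B (K := 179):
  H = 133
  D = 41
  U = 6 + 4·133 − 4·41 = 374
  N = -25 + 3·374 = 1097
  X = 195 + 4·133 + 6·374 + 1097 = 4068
  K = 179
  A = 63 − 2·374 − 4·179 = -1401
Policy C (K + 6):
  H = 133
  D = 41
  U = 6 + 4·133 − 4·41 = 374
  N = -25 + 3·374 = 1097
  X = 195 + 4·133 + 6·374 + 1097 = 4068
  K = 66 − 6·133 + 2·4068 (+6 from intervention) = 7410
  A = 63 − 2·374 − 4·7410 = -30325
Comparing — Policy A: A=-32373, Policy B: A=-1401, Policy C: A=-30325. Lowest is -32373 (Policy A).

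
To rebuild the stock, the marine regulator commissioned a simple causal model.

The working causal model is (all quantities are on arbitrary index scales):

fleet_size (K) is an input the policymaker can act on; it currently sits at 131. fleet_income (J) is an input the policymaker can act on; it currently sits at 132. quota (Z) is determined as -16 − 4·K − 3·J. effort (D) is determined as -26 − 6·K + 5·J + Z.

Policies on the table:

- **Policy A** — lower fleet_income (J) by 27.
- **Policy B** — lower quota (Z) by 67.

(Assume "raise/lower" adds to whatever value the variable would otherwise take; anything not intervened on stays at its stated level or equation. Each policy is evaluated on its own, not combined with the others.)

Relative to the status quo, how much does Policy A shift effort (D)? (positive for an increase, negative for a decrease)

-54

Baseline:
  K = 131
  J = 132
  Z = -16 − 4·131 − 3·132 = -936
  D = -26 − 6·131 + 5·132 + (-936) = -1088
Policy A (J − 27):
  K = 131
  J = 132 − 27 = 105
  Z = -16 − 4·131 − 3·105 = -855
  D = -26 − 6·131 + 5·105 + (-855) = -1142
Change in D: -1142 − (-1088) = -54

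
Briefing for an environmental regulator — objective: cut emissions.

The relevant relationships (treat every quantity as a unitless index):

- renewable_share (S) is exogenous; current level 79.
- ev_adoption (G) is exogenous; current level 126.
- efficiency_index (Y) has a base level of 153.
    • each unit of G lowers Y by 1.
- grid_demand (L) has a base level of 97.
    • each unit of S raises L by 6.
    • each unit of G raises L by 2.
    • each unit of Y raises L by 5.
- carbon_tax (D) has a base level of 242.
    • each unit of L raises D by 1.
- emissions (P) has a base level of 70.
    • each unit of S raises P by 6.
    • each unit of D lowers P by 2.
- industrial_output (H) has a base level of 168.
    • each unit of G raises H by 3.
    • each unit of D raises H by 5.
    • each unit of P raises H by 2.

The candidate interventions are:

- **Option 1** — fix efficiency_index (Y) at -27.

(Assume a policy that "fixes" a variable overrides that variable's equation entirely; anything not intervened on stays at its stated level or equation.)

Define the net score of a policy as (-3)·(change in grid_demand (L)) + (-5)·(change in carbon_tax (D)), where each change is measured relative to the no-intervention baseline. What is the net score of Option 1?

2160

Baseline:
  S = 79
  G = 126
  Y = 153 − 126 = 27
  L = 97 + 6·79 + 2·126 + 5·27 = 958
  D = 242 + 958 = 1200
Option 1 (Y := -27):
  S = 79
  G = 126
  Y = -27
  L = 97 + 6·79 + 2·126 + 5·(-27) = 688
  D = 242 + 688 = 930
ΔL = 688 − 958 = -270; ΔD = 930 − 1200 = -270
Score = (-3)·(-270) + (-5)·(-270) = 2160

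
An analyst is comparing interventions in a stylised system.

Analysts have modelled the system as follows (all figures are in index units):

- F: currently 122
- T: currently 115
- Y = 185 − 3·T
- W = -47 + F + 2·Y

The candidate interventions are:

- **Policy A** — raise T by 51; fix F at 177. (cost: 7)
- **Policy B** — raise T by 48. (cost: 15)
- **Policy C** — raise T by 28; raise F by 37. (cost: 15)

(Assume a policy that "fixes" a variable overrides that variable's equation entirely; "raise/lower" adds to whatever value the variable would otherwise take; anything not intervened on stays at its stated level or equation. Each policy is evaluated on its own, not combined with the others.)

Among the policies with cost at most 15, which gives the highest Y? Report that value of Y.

Policy A (T + 51, F := 177):
  T = 115 + 51 = 166
  Y = 185 − 3·166 = -313
Policy B (T + 48):
  T = 115 + 48 = 163
  Y = 185 − 3·163 = -304
Policy C (T + 28, F + 37):
  T = 115 + 28 = 143
  Y = 185 − 3·143 = -244
Comparing — Policy A: Y=-313, Policy B: Y=-304, Policy C: Y=-244. Highest is -244 (Policy C).

-244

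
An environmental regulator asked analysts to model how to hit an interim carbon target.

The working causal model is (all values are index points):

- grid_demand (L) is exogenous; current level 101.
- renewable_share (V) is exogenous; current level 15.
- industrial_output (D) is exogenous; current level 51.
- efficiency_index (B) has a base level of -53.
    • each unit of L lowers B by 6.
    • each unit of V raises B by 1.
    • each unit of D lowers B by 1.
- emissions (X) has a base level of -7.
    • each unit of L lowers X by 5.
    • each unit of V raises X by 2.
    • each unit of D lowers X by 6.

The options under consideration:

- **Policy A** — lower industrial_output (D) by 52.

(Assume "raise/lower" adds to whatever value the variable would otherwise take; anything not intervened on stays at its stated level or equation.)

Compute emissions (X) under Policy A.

-476

Policy A (D − 52):
  L = 101
  V = 15
  D = 51 − 52 = -1
  X = -7 − 5·101 + 2·15 − 6·(-1) = -476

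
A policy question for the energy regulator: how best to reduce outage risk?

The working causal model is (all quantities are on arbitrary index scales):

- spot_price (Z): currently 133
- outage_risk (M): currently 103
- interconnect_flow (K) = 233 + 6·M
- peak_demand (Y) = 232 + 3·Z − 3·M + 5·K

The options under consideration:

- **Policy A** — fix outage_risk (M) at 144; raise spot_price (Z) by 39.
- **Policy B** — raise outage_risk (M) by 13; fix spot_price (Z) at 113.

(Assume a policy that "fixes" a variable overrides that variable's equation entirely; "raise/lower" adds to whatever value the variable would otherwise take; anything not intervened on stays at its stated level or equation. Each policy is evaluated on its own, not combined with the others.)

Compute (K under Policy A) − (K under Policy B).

Policy A (M := 144, Z + 39):
  M = 144
  K = 233 + 6·144 = 1097
Policy B (M + 13, Z := 113):
  M = 103 + 13 = 116
  K = 233 + 6·116 = 929
K: 1097 − 929 = 168

168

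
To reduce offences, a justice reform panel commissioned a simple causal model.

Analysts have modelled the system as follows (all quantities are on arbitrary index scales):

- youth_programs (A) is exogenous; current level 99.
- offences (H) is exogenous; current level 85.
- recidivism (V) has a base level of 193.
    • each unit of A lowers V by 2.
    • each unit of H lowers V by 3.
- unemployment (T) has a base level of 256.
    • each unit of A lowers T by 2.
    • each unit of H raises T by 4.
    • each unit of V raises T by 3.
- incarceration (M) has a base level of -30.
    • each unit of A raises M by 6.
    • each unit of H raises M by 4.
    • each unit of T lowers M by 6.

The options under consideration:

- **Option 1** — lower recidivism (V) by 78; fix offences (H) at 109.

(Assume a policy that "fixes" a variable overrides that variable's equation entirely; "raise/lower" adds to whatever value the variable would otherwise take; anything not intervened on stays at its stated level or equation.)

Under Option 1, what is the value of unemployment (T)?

-736

Option 1 (V − 78, H := 109):
  A = 99
  H = 109
  V = 193 − 2·99 − 3·109 (−78 from intervention) = -410
  T = 256 − 2·99 + 4·109 + 3·(-410) = -736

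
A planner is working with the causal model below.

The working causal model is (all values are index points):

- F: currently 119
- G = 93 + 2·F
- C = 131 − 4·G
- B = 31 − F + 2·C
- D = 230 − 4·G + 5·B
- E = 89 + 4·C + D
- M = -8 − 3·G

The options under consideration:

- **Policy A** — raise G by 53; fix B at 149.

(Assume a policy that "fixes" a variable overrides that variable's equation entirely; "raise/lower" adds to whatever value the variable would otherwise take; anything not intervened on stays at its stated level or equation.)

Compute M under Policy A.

Policy A (G + 53, B := 149):
  F = 119
  G = 93 + 2·119 (+53 from intervention) = 384
  M = -8 − 3·384 = -1160

-1160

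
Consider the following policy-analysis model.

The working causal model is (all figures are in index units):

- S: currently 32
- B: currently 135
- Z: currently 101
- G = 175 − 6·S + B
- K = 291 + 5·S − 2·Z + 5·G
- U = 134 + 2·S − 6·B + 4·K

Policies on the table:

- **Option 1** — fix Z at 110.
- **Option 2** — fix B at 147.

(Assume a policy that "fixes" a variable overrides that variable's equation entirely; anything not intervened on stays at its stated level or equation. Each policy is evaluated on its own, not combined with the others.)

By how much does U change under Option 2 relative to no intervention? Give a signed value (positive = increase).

168

Baseline:
  S = 32
  B = 135
  Z = 101
  G = 175 − 6·32 + 135 = 118
  K = 291 + 5·32 − 2·101 + 5·118 = 839
  U = 134 + 2·32 − 6·135 + 4·839 = 2744
Option 2 (B := 147):
  S = 32
  B = 147
  Z = 101
  G = 175 − 6·32 + 147 = 130
  K = 291 + 5·32 − 2·101 + 5·130 = 899
  U = 134 + 2·32 − 6·147 + 4·899 = 2912
Change in U: 2912 − 2744 = 168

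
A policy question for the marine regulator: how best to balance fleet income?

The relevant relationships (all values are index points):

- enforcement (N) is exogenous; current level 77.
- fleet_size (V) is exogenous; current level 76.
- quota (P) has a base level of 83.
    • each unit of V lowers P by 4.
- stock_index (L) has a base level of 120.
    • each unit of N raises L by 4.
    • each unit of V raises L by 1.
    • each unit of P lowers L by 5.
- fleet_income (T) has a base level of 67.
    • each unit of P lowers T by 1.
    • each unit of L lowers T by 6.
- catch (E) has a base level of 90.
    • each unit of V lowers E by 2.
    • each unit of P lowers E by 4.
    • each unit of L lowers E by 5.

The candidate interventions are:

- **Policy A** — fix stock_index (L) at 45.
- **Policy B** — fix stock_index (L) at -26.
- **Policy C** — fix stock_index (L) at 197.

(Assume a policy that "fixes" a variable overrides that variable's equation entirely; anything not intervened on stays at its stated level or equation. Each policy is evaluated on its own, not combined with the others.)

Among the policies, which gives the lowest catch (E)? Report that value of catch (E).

Policy A (L := 45):
  N = 77
  V = 76
  P = 83 − 4·76 = -221
  L = 45
  E = 90 − 2·76 − 4·(-221) − 5·45 = 597
Policy B (L := -26):
  N = 77
  V = 76
  P = 83 − 4·76 = -221
  L = -26
  E = 90 − 2·76 − 4·(-221) − 5·(-26) = 952
Policy C (L := 197):
  N = 77
  V = 76
  P = 83 − 4·76 = -221
  L = 197
  E = 90 − 2·76 − 4·(-221) − 5·197 = -163
Comparing — Policy A: E=597, Policy B: E=952, Policy C: E=-163. Lowest is -163 (Policy C).

-163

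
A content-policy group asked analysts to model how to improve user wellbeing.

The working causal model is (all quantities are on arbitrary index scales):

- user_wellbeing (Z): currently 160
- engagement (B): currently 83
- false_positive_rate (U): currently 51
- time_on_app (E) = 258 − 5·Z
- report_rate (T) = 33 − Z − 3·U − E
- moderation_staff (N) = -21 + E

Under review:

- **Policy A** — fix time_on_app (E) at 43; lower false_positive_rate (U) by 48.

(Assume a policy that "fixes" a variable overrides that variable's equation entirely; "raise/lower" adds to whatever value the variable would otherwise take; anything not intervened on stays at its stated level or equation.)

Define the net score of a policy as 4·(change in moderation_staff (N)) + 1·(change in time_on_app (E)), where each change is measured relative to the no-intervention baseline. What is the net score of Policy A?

2925

Baseline:
  Z = 160
  E = 258 − 5·160 = -542
  N = -21 + (-542) = -563
Policy A (E := 43, U − 48):
  Z = 160
  E = 43
  N = -21 + 43 = 22
ΔN = 22 − (-563) = 585; ΔE = 43 − (-542) = 585
Score = 4·585 + 1·585 = 2925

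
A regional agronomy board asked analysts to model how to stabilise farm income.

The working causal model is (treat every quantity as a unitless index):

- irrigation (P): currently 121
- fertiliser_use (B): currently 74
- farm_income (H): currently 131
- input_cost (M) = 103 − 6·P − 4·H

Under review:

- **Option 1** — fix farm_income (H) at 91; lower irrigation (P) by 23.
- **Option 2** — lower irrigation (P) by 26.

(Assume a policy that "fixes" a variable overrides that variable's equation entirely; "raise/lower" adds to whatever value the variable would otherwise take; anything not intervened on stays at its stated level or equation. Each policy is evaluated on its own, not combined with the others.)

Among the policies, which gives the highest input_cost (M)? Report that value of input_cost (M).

Option 1 (H := 91, P − 23):
  P = 121 − 23 = 98
  H = 91
  M = 103 − 6·98 − 4·91 = -849
Option 2 (P − 26):
  P = 121 − 26 = 95
  H = 131
  M = 103 − 6·95 − 4·131 = -991
Comparing — Option 1: M=-849, Option 2: M=-991. Highest is -849 (Option 1).

-849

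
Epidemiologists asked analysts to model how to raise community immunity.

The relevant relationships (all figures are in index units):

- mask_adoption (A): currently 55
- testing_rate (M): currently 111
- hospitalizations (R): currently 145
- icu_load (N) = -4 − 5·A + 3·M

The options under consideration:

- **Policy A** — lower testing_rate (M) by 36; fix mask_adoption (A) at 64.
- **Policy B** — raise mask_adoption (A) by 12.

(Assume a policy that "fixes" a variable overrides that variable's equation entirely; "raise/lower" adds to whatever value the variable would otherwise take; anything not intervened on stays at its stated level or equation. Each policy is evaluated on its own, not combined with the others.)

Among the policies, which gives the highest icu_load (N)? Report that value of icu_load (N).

-6

Policy A (M − 36, A := 64):
  A = 64
  M = 111 − 36 = 75
  N = -4 − 5·64 + 3·75 = -99
Policy B (A + 12):
  A = 55 + 12 = 67
  M = 111
  N = -4 − 5·67 + 3·111 = -6
Comparing — Policy A: N=-99, Policy B: N=-6. Highest is -6 (Policy B).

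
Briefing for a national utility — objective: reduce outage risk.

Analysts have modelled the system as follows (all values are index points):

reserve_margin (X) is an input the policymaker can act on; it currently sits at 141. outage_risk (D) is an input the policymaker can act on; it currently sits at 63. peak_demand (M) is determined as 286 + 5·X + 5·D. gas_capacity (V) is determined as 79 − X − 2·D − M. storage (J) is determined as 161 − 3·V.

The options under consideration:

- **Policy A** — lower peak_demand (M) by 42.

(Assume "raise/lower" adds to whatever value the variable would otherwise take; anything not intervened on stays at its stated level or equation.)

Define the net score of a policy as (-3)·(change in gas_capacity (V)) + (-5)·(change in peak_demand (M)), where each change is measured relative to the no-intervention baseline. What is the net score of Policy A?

84

Baseline:
  X = 141
  D = 63
  M = 286 + 5·141 + 5·63 = 1306
  V = 79 − 141 − 2·63 − 1306 = -1494
Policy A (M − 42):
  X = 141
  D = 63
  M = 286 + 5·141 + 5·63 (−42 from intervention) = 1264
  V = 79 − 141 − 2·63 − 1264 = -1452
ΔV = -1452 − (-1494) = 42; ΔM = 1264 − 1306 = -42
Score = (-3)·42 + (-5)·(-42) = 84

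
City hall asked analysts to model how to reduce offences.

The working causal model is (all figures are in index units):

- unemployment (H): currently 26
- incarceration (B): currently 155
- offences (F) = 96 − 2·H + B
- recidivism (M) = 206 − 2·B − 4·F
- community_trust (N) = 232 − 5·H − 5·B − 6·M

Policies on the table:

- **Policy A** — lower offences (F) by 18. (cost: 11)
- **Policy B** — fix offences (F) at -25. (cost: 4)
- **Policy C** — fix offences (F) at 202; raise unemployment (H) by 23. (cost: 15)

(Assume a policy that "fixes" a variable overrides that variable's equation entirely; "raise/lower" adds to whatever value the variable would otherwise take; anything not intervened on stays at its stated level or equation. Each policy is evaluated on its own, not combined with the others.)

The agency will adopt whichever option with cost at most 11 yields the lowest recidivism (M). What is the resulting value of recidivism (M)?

Policy A (F − 18):
  H = 26
  B = 155
  F = 96 − 2·26 + 155 (−18 from intervention) = 181
  M = 206 − 2·155 − 4·181 = -828
Policy B (F := -25):
  H = 26
  B = 155
  F = -25
  M = 206 − 2·155 − 4·(-25) = -4
Comparing — Policy A: M=-828, Policy B: M=-4. Lowest is -828 (Policy A).

-828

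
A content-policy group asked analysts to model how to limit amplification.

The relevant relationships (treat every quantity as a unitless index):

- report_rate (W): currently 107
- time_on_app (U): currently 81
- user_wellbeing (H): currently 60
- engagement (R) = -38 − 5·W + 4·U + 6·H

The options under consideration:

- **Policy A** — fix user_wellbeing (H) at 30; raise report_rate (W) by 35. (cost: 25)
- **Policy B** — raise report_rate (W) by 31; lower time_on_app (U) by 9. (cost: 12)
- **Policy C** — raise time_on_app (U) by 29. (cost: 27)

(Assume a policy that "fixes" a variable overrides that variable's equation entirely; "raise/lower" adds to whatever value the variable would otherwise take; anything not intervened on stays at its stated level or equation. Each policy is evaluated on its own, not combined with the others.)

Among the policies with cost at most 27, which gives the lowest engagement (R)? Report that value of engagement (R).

-244

Policy A (H := 30, W + 35):
  W = 107 + 35 = 142
  U = 81
  H = 30
  R = -38 − 5·142 + 4·81 + 6·30 = -244
Policy B (W + 31, U − 9):
  W = 107 + 31 = 138
  U = 81 − 9 = 72
  H = 60
  R = -38 − 5·138 + 4·72 + 6·60 = -80
Policy C (U + 29):
  W = 107
  U = 81 + 29 = 110
  H = 60
  R = -38 − 5·107 + 4·110 + 6·60 = 227
Comparing — Policy A: R=-244, Policy B: R=-80, Policy C: R=227. Lowest is -244 (Policy A).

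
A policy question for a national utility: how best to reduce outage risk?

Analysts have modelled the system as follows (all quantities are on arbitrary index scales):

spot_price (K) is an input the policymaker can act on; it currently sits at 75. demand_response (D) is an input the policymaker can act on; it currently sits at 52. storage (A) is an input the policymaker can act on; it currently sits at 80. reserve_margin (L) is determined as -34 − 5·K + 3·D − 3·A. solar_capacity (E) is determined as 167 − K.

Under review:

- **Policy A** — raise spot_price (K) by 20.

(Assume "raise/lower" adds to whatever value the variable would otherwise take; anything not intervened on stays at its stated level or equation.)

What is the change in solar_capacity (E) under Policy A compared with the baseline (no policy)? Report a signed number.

-20

Baseline:
  K = 75
  E = 167 − 75 = 92
Policy A (K + 20):
  K = 75 + 20 = 95
  E = 167 − 95 = 72
Change in E: 72 − 92 = -20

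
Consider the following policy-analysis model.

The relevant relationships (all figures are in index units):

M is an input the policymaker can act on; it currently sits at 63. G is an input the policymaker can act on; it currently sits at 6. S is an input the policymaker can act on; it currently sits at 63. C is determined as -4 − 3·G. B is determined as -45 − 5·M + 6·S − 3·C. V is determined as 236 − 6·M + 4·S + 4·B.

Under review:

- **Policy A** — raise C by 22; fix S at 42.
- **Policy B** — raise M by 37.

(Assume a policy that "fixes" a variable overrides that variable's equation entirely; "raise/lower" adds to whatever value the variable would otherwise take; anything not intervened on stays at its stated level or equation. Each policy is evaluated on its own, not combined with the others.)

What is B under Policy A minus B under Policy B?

-7

Policy A (C + 22, S := 42):
  M = 63
  G = 6
  S = 42
  C = -4 − 3·6 (+22 from intervention) = 0
  B = -45 − 5·63 + 6·42 − 3·0 = -108
Policy B (M + 37):
  M = 63 + 37 = 100
  G = 6
  S = 63
  C = -4 − 3·6 = -22
  B = -45 − 5·100 + 6·63 − 3·(-22) = -101
B: -108 − (-101) = -7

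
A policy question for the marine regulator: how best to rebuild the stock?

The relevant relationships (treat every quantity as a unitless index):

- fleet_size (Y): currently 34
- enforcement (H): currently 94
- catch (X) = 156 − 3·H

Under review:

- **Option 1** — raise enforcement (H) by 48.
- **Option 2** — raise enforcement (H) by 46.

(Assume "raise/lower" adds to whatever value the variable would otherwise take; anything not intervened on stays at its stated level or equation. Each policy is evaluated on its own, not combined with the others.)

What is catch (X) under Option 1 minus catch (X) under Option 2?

Option 1 (H + 48):
  H = 94 + 48 = 142
  X = 156 − 3·142 = -270
Option 2 (H + 46):
  H = 94 + 46 = 140
  X = 156 − 3·140 = -264
X: -270 − (-264) = -6

-6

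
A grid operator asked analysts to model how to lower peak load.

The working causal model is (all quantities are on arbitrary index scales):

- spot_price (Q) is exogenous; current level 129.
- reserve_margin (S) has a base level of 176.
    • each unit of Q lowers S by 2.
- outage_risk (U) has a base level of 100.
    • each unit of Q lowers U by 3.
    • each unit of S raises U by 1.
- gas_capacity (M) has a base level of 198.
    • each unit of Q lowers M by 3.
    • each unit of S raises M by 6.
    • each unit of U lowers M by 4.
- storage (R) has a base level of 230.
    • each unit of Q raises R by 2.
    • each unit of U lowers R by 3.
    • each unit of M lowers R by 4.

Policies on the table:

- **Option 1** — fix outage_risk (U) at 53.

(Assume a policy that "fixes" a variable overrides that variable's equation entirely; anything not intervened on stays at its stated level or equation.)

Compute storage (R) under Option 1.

3901

Option 1 (U := 53):
  Q = 129
  S = 176 − 2·129 = -82
  U = 53
  M = 198 − 3·129 + 6·(-82) − 4·53 = -893
  R = 230 + 2·129 − 3·53 − 4·(-893) = 3901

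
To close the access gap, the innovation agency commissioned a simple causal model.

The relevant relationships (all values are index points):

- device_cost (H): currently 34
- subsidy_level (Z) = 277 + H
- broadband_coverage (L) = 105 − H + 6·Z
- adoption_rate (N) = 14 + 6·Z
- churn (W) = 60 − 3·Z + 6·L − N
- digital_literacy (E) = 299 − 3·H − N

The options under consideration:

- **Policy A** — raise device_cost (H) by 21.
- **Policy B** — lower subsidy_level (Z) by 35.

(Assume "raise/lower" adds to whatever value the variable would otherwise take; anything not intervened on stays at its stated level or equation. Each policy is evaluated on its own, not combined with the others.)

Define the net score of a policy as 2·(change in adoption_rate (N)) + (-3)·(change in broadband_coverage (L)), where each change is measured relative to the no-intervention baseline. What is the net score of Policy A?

-63

Baseline:
  H = 34
  Z = 277 + 34 = 311
  L = 105 − 34 + 6·311 = 1937
  N = 14 + 6·311 = 1880
Policy A (H + 21):
  H = 34 + 21 = 55
  Z = 277 + 55 = 332
  L = 105 − 55 + 6·332 = 2042
  N = 14 + 6·332 = 2006
ΔN = 2006 − 1880 = 126; ΔL = 2042 − 1937 = 105
Score = 2·126 + (-3)·105 = -63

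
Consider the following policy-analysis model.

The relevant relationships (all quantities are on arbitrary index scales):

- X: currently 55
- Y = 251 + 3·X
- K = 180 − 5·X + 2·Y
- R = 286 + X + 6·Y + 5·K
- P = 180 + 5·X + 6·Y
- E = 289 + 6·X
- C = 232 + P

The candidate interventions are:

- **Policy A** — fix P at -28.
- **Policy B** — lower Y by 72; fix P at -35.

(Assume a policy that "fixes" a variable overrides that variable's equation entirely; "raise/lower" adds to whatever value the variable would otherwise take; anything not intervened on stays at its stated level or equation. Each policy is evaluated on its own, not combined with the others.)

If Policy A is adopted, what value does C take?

204

Policy A (P := -28):
  X = 55
  Y = 251 + 3·55 = 416
  P = -28
  C = 232 + (-28) = 204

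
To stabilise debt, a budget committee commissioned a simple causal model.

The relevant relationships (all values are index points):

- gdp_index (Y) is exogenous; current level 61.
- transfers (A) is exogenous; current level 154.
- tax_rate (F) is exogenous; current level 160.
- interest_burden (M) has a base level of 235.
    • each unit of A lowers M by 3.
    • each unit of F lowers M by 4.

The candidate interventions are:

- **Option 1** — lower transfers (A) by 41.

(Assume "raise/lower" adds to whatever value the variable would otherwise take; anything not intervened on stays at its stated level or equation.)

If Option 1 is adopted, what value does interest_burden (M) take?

Option 1 (A − 41):
  A = 154 − 41 = 113
  F = 160
  M = 235 − 3·113 − 4·160 = -744

-744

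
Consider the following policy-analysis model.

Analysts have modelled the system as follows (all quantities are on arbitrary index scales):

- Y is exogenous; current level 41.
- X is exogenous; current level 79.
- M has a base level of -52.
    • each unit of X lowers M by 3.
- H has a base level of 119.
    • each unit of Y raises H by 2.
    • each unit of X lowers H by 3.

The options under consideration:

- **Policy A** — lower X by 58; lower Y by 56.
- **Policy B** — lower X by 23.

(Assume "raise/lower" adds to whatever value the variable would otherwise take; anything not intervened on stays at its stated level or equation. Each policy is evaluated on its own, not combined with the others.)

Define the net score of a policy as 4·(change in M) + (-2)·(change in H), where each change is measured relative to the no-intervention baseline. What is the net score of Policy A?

Baseline:
  Y = 41
  X = 79
  M = -52 − 3·79 = -289
  H = 119 + 2·41 − 3·79 = -36
Policy A (X − 58, Y − 56):
  Y = 41 − 56 = -15
  X = 79 − 58 = 21
  M = -52 − 3·21 = -115
  H = 119 + 2·(-15) − 3·21 = 26
ΔM = -115 − (-289) = 174; ΔH = 26 − (-36) = 62
Score = 4·174 + (-2)·62 = 572

572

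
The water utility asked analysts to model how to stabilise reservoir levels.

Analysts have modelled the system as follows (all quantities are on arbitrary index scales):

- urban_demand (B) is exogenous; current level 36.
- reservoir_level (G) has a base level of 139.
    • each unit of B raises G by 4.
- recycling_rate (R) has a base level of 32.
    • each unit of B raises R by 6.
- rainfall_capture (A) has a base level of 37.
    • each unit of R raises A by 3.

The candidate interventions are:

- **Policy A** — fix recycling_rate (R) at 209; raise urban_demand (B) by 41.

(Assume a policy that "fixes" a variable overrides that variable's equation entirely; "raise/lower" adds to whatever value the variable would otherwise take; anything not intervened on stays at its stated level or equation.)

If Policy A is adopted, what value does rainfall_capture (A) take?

664

Policy A (R := 209, B + 41):
  B = 36 + 41 = 77
  R = 209
  A = 37 + 3·209 = 664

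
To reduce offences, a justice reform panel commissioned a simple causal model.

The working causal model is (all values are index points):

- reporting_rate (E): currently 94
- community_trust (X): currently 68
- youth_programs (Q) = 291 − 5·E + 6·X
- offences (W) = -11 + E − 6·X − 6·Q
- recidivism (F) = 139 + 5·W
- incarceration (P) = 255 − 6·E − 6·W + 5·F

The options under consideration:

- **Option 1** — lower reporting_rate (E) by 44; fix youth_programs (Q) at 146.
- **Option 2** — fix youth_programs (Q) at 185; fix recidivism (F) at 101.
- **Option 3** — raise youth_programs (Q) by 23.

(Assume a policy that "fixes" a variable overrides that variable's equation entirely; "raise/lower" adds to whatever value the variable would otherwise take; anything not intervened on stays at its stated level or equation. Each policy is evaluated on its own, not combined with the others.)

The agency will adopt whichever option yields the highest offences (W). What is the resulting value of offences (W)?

Option 1 (E − 44, Q := 146):
  E = 94 − 44 = 50
  X = 68
  Q = 146
  W = -11 + 50 − 6·68 − 6·146 = -1245
Option 2 (Q := 185, F := 101):
  E = 94
  X = 68
  Q = 185
  W = -11 + 94 − 6·68 − 6·185 = -1435
Option 3 (Q + 23):
  E = 94
  X = 68
  Q = 291 − 5·94 + 6·68 (+23 from intervention) = 252
  W = -11 + 94 − 6·68 − 6·252 = -1837
Comparing — Option 1: W=-1245, Option 2: W=-1435, Option 3: W=-1837. Highest is -1245 (Option 1).

-1245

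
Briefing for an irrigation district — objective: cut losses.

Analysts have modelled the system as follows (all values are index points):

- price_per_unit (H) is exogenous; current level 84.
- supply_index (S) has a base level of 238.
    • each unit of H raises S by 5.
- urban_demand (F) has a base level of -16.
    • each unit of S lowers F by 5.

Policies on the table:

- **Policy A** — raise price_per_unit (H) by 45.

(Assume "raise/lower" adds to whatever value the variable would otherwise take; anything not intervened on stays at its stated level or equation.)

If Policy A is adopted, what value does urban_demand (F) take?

Policy A (H + 45):
  H = 84 + 45 = 129
  S = 238 + 5·129 = 883
  F = -16 − 5·883 = -4431

-4431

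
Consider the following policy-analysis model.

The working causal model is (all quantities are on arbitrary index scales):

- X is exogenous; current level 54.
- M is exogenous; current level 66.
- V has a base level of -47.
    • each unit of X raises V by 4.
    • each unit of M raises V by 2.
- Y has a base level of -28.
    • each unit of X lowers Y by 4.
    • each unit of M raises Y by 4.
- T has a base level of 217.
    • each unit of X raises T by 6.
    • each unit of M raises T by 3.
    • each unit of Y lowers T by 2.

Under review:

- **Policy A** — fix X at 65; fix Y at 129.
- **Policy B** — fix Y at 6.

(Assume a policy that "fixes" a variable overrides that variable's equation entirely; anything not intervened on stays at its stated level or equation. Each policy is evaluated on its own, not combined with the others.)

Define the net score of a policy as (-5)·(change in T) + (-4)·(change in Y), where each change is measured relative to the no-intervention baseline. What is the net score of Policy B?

-84

Baseline:
  X = 54
  M = 66
  Y = -28 − 4·54 + 4·66 = 20
  T = 217 + 6·54 + 3·66 − 2·20 = 699
Policy B (Y := 6):
  X = 54
  M = 66
  Y = 6
  T = 217 + 6·54 + 3·66 − 2·6 = 727
ΔT = 727 − 699 = 28; ΔY = 6 − 20 = -14
Score = (-5)·28 + (-4)·(-14) = -84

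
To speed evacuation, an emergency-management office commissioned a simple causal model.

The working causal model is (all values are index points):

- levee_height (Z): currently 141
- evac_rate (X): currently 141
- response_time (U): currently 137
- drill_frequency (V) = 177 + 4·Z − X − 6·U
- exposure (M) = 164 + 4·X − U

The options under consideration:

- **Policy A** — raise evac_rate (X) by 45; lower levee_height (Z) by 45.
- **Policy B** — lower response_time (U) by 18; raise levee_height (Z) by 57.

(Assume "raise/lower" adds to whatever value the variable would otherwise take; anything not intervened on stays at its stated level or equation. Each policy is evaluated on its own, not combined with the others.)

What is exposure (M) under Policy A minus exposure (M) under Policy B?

162

Policy A (X + 45, Z − 45):
  X = 141 + 45 = 186
  U = 137
  M = 164 + 4·186 − 137 = 771
Policy B (U − 18, Z + 57):
  X = 141
  U = 137 − 18 = 119
  M = 164 + 4·141 − 119 = 609
M: 771 − 609 = 162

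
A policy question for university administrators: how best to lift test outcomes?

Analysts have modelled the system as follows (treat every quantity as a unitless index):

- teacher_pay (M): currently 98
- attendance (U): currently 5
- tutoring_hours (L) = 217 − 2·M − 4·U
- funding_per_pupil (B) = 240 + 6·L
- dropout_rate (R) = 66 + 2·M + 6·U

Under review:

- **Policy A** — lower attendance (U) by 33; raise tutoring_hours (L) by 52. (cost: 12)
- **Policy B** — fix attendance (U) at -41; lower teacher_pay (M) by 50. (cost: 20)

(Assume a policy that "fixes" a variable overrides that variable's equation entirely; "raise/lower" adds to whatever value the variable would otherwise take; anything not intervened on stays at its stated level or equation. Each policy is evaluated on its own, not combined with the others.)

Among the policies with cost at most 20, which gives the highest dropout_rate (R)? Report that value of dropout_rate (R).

Policy A (U − 33, L + 52):
  M = 98
  U = 5 − 33 = -28
  R = 66 + 2·98 + 6·(-28) = 94
Policy B (U := -41, M − 50):
  M = 98 − 50 = 48
  U = -41
  R = 66 + 2·48 + 6·(-41) = -84
Comparing — Policy A: R=94, Policy B: R=-84. Highest is 94 (Policy A).

94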